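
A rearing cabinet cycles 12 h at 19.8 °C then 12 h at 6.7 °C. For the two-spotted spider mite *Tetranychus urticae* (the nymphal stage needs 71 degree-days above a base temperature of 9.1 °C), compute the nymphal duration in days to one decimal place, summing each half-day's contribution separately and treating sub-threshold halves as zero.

Day half: max(0, 19.8 − 9.1) × 0.5 = 10.7 × 0.5 = 5.35 DD.
Night half: max(0, 6.7 − 9.1) × 0.5 = 0.0 × 0.5 = 0.00 DD.
Per 24 h: 5.35 DD/day.
Duration = 71 / 5.35 = 13.271 ≈ 13.3 days.

13.3 days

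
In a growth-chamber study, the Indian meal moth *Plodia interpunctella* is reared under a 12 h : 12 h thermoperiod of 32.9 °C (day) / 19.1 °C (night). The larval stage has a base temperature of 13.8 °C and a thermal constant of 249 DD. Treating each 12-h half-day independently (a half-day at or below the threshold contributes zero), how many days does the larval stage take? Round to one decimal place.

Day half: max(0, 32.9 − 13.8) × 0.5 = 19.1 × 0.5 = 9.55 DD.
Night half: max(0, 19.1 − 13.8) × 0.5 = 5.3 × 0.5 = 2.65 DD.
Per 24 h: 12.20 DD/day.
Duration = 249 / 12.20 = 20.410 ≈ 20.4 days.

20.4 days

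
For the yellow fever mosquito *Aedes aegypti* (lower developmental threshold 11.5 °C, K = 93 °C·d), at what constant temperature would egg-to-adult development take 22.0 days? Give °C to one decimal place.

15.7 °C

Required daily accumulation = 93 / 22.0 = 4.227 DD/day.
T = T_base + 4.227 = 11.5 + 4.227 = 15.727 ≈ 15.7 °C.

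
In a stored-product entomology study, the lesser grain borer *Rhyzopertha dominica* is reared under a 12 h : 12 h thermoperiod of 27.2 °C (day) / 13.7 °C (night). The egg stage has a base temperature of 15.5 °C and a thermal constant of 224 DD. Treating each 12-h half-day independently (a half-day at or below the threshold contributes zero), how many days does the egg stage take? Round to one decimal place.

Day half: max(0, 27.2 − 15.5) × 0.5 = 11.7 × 0.5 = 5.85 DD.
Night half: max(0, 13.7 − 15.5) × 0.5 = 0.0 × 0.5 = 0.00 DD.
Per 24 h: 5.85 DD/day.
Duration = 224 / 5.85 = 38.291 ≈ 38.3 days.

38.3 days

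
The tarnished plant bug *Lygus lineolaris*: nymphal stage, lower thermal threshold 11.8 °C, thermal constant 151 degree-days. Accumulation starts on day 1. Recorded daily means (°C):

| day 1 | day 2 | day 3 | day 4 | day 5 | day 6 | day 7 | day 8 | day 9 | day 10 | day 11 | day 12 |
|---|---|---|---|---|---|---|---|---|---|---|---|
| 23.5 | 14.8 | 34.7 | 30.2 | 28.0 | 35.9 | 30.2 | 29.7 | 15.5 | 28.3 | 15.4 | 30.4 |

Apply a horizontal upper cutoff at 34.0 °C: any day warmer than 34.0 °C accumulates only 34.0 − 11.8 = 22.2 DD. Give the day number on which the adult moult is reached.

day 11

Daily DD above 11.8 °C (capped at 22.2): 11.7, 3.0, 22.2, 18.4, 16.2, 22.2, 18.4, 17.9, 3.7, 16.5, 3.6, 18.6.
Cumulative: 11.7, 14.7, 36.9, 55.3, 71.5, 93.7, 112.1, 130.0, 133.7, 150.2, 153.8, 172.4.
The total first reaches 151 DD on day 11.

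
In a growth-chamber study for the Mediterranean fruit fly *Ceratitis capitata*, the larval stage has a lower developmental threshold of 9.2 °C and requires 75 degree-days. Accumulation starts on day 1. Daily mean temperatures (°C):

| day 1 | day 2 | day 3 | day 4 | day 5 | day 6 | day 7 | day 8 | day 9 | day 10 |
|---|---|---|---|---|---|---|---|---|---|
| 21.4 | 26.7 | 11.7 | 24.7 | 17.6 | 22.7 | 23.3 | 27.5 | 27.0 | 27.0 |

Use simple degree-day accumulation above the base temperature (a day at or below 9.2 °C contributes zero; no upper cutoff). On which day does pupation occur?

Daily DD above 9.2 °C: 12.2, 17.5, 2.5, 15.5, 8.4, 13.5, 14.1, 18.3, 17.8, 17.8.
Cumulative: 12.2, 29.7, 32.2, 47.7, 56.1, 69.6, 83.7, 102.0, 119.8, 137.6.
The total first reaches 75 DD on day 7.

day 7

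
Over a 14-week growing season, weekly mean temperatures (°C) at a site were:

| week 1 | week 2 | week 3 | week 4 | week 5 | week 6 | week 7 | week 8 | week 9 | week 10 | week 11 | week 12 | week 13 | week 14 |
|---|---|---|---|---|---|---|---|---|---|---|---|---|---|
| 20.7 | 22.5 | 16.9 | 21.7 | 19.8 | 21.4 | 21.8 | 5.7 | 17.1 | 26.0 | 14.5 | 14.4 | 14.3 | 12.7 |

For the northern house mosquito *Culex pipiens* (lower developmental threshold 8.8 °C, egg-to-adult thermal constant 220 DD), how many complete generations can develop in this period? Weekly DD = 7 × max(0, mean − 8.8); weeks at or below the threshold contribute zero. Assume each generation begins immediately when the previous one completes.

4 generations

Weekly DD (7 × max(0, T̄ − 8.8)): 83.3, 95.9, 56.7, 90.3, 77.0, 88.2, 91.0, 0.0, 58.1, 120.4, 39.9, 39.2, 38.5, 27.3.
Season total = 905.8 DD.
Complete generations = ⌊905.8 / 220⌋ = 4.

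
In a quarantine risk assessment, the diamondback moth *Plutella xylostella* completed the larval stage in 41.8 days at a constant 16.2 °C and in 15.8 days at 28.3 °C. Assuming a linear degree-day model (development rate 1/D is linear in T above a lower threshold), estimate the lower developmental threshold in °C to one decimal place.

8.8 °C

Under the model K = D·(T − T_b), so D₁·(T₁ − T_b) = D₂·(T₂ − T_b).
41.8·(16.2 − T_b) = 15.8·(28.3 − T_b)
T_b = (41.8·16.2 − 15.8·28.3) / (41.8 − 15.8) = 230.02 / 26.0 = 8.847 °C ≈ 8.8 °C.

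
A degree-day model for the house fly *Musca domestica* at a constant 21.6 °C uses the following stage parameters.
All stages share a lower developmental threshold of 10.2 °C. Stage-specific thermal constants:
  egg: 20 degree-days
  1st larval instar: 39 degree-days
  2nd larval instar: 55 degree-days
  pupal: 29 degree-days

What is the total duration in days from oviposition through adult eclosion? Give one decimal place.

Daily accumulation at 21.6 °C = 21.6 − 10.2 = 11.4 DD/day.
Total K = 20 + 39 + 55 + 29 = 143 DD.
Total duration = 143 / 11.4 = 12.544 ≈ 12.5 days.

12.5 days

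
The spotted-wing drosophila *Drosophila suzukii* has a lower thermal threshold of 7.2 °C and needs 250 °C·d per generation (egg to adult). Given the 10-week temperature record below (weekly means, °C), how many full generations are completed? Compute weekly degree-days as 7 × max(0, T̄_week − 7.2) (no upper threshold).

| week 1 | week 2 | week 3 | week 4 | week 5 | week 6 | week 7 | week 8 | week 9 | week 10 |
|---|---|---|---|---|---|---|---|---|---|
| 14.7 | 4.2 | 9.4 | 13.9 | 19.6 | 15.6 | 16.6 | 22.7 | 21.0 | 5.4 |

Weekly DD (7 × max(0, T̄ − 7.2)): 52.5, 0.0, 15.4, 46.9, 86.8, 58.8, 65.8, 108.5, 96.6, 0.0.
Season total = 531.3 DD.
Complete generations = ⌊531.3 / 250⌋ = 2.

2 generations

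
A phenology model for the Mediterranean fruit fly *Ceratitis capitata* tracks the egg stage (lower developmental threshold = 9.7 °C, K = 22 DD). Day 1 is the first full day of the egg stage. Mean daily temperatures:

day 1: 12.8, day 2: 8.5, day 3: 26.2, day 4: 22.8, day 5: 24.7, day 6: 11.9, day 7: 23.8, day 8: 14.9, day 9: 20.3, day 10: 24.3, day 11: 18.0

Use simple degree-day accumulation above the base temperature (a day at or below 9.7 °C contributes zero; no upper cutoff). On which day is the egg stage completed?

day 4

Daily DD above 9.7 °C: 3.1, 0.0, 16.5, 13.1, 15.0, 2.2, 14.1, 5.2, 10.6, 14.6, 8.3.
Cumulative: 3.1, 3.1, 19.6, 32.7, 47.7, 49.9, 64.0, 69.2, 79.8, 94.4, 102.7.
The total first reaches 22 DD on day 4.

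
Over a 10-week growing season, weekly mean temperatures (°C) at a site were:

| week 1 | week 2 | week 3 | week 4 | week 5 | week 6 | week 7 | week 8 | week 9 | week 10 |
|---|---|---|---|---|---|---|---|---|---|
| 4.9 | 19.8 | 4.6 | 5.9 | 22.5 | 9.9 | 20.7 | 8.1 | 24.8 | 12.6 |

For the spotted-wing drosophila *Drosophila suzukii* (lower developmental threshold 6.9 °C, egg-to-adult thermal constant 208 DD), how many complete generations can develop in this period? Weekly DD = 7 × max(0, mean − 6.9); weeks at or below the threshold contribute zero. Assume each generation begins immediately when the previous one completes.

Weekly DD (7 × max(0, T̄ − 6.9)): 0.0, 90.3, 0.0, 0.0, 109.2, 21.0, 96.6, 8.4, 125.3, 39.9.
Season total = 490.7 DD.
Complete generations = ⌊490.7 / 208⌋ = 2.

2 generations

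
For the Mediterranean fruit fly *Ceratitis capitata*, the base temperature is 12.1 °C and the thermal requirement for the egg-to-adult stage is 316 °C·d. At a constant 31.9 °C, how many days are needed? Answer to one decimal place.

Daily accumulation = 31.9 − 12.1 = 19.8 DD/day.
Duration = 316 / 19.8 = 15.960 ≈ 16.0 days.

16.0 days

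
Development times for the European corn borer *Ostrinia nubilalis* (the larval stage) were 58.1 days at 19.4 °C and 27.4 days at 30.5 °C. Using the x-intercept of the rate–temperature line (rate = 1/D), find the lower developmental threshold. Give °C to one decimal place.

9.5 °C

Equal thermal constants: D₁(T₁ − T_b) = D₂(T₂ − T_b).
58.1·(19.4 − T_b) = 27.4·(30.5 − T_b)
T_b = (58.1·19.4 − 27.4·30.5) / (58.1 − 27.4) = 291.44 / 30.7 = 9.493 °C ≈ 9.5 °C.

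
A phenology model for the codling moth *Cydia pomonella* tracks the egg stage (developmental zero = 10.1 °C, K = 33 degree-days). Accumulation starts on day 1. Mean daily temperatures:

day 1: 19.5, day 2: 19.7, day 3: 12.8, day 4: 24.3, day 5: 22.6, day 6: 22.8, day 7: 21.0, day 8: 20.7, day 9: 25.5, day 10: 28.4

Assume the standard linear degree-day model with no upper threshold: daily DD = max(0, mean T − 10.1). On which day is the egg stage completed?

day 4

Daily DD above 10.1 °C: 9.4, 9.6, 2.7, 14.2, 12.5, 12.7, 10.9, 10.6, 15.4, 18.3.
Cumulative: 9.4, 19.0, 21.7, 35.9, 48.4, 61.1, 72.0, 82.6, 98.0, 116.3.
The total first reaches 33 DD on day 4.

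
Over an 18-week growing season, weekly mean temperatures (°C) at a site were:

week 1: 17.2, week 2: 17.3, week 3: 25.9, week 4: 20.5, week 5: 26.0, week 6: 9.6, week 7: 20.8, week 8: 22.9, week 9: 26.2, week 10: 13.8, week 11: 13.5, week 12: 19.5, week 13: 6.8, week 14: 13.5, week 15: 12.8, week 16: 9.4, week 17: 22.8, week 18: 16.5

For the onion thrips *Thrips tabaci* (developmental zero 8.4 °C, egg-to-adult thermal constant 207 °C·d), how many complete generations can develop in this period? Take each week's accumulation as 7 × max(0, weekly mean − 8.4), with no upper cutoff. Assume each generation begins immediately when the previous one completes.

Weekly DD (7 × max(0, T̄ − 8.4)): 61.6, 62.3, 122.5, 84.7, 123.2, 8.4, 86.8, 101.5, 124.6, 37.8, 35.7, 77.7, 0.0, 35.7, 30.8, 7.0, 100.8, 56.7.
Season total = 1157.8 DD.
Complete generations = ⌊1157.8 / 207⌋ = 5.

5 generations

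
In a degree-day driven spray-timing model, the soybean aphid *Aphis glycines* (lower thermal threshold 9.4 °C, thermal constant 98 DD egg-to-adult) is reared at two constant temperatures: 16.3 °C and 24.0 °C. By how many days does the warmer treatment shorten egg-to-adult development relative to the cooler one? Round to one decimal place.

At 16.3 °C: 98 / (16.3 − 9.4) = 98 / 6.9 = 14.203 d.
At 24.0 °C: 98 / (24.0 − 9.4) = 98 / 14.6 = 6.712 d.
Difference = |14.203 − 6.712| = 7.491 ≈ 7.5 days.

7.5 days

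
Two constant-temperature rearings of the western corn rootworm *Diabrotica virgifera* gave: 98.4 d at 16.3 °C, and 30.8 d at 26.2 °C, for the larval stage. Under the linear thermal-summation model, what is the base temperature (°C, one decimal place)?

11.8 °C

Linear rate model ⇒ the product D·(T − T_b) is constant across temperatures.
98.4·(16.3 − T_b) = 30.8·(26.2 − T_b)
T_b = (98.4·16.3 − 30.8·26.2) / (98.4 − 30.8) = 796.96 / 67.6 = 11.789 °C ≈ 11.8 °C.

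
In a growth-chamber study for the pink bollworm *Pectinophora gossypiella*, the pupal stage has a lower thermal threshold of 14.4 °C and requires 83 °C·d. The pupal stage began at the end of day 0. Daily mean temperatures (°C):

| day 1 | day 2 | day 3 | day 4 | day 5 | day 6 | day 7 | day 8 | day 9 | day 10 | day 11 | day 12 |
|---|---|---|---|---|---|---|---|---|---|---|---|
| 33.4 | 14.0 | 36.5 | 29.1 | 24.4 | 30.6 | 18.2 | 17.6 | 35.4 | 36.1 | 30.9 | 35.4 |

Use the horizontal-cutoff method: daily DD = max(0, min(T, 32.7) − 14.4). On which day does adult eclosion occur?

day 8

Daily DD above 14.4 °C (capped at 18.3): 18.3, 0.0, 18.3, 14.7, 10.0, 16.2, 3.8, 3.2, 18.3, 18.3, 16.5, 18.3.
Cumulative: 18.3, 18.3, 36.6, 51.3, 61.3, 77.5, 81.3, 84.5, 102.8, 121.1, 137.6, 155.9.
The total first reaches 83 DD on day 8.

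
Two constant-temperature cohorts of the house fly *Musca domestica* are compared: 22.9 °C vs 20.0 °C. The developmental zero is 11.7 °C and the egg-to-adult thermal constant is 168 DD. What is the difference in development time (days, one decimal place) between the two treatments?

5.2 days

At 22.9 °C: 168 / (22.9 − 11.7) = 168 / 11.2 = 15.000 d.
At 20.0 °C: 168 / (20.0 − 11.7) = 168 / 8.3 = 20.241 d.
Difference = |15.000 − 20.241| = 5.241 ≈ 5.2 days.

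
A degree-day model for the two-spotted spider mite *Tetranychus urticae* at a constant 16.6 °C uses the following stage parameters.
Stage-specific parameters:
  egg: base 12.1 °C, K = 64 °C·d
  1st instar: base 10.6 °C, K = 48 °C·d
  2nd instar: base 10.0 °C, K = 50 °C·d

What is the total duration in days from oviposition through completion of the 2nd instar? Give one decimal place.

egg: 64 / (16.6 − 12.1) = 64 / 4.5 = 14.222 d.
1st instar: 48 / (16.6 − 10.6) = 48 / 6.0 = 8.000 d.
2nd instar: 50 / (16.6 − 10.0) = 50 / 6.6 = 7.576 d.
Sum = 29.798 ≈ 29.8 days.

29.8 days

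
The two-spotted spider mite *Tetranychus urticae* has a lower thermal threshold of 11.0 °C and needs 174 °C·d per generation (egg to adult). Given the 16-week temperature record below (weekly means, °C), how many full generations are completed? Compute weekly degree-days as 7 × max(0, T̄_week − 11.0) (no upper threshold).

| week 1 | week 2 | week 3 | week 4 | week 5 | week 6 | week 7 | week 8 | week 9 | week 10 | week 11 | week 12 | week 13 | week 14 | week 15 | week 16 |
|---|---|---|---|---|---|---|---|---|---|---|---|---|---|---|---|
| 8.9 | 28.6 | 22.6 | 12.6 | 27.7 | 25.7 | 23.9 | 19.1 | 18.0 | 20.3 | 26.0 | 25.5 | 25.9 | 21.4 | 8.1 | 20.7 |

Weekly DD (7 × max(0, T̄ − 11.0)): 0.0, 123.2, 81.2, 11.2, 116.9, 102.9, 90.3, 56.7, 49.0, 65.1, 105.0, 101.5, 104.3, 72.8, 0.0, 67.9.
Season total = 1148.0 DD.
Complete generations = ⌊1148.0 / 174⌋ = 6.

6 generations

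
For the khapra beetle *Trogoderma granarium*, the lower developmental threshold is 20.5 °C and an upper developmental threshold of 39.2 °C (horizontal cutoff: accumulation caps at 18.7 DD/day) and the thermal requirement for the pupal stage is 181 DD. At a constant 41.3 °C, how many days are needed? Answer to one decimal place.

9.7 days

Temperature 41.3 °C exceeds the upper threshold, so daily accumulation caps at 39.2 − 20.5 = 18.7 DD/day.
Duration = 181 / 18.7 = 9.679 ≈ 9.7 days.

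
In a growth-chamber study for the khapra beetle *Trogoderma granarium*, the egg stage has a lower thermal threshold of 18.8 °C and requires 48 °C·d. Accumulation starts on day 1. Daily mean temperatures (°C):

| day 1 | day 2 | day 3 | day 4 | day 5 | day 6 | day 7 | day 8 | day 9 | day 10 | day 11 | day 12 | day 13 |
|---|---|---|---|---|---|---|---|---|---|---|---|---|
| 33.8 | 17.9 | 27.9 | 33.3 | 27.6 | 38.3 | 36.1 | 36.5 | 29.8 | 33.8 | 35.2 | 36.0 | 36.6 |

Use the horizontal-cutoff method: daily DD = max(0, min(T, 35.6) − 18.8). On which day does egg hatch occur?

Daily DD above 18.8 °C (capped at 16.8): 15.0, 0.0, 9.1, 14.5, 8.8, 16.8, 16.8, 16.8, 11.0, 15.0, 16.4, 16.8, 16.8.
Cumulative: 15.0, 15.0, 24.1, 38.6, 47.4, 64.2, 81.0, 97.8, 108.8, 123.8, 140.2, 157.0, 173.8.
The total first reaches 48 DD on day 6.

day 6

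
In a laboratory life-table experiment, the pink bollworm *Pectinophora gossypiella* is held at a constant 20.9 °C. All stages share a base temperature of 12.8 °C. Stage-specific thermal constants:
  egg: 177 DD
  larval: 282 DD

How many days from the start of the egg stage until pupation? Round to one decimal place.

Daily accumulation at 20.9 °C = 20.9 − 12.8 = 8.1 DD/day.
Total K = 177 + 282 = 459 DD.
Total duration = 459 / 8.1 = 56.667 ≈ 56.7 days.

56.7 days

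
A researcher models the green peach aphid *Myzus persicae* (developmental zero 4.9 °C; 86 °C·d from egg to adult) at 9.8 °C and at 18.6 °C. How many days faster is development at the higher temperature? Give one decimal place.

At 9.8 °C: 86 / (9.8 − 4.9) = 86 / 4.9 = 17.551 d.
At 18.6 °C: 86 / (18.6 − 4.9) = 86 / 13.7 = 6.277 d.
Difference = |17.551 − 6.277| = 11.274 ≈ 11.3 days.

11.3 days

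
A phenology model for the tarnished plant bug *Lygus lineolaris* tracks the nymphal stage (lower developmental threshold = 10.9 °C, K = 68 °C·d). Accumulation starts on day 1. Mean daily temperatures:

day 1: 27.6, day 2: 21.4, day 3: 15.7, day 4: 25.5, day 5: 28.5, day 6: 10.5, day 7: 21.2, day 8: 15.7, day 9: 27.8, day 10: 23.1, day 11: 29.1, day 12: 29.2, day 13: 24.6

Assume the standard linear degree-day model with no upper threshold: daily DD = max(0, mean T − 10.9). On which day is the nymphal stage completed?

day 7

Daily DD above 10.9 °C: 16.7, 10.5, 4.8, 14.6, 17.6, 0.0, 10.3, 4.8, 16.9, 12.2, 18.2, 18.3, 13.7.
Cumulative: 16.7, 27.2, 32.0, 46.6, 64.2, 64.2, 74.5, 79.3, 96.2, 108.4, 126.6, 144.9, 158.6.
The total first reaches 68 DD on day 7.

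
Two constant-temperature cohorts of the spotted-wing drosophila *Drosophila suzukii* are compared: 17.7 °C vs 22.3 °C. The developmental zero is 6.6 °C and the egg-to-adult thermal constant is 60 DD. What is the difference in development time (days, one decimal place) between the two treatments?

At 17.7 °C: 60 / (17.7 − 6.6) = 60 / 11.1 = 5.405 d.
At 22.3 °C: 60 / (22.3 − 6.6) = 60 / 15.7 = 3.822 d.
Difference = |5.405 − 3.822| = 1.584 ≈ 1.6 days.

1.6 days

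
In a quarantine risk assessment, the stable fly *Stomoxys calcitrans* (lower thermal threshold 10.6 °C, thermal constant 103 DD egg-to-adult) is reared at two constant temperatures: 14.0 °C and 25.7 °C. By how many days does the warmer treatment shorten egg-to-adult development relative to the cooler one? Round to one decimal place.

At 14.0 °C: 103 / (14.0 − 10.6) = 103 / 3.4 = 30.294 d.
At 25.7 °C: 103 / (25.7 − 10.6) = 103 / 15.1 = 6.821 d.
Difference = |30.294 − 6.821| = 23.473 ≈ 23.5 days.

23.5 days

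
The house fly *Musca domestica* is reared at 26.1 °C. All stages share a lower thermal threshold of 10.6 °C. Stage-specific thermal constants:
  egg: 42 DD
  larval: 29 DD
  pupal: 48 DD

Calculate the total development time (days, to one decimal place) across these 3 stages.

Daily accumulation at 26.1 °C = 26.1 − 10.6 = 15.5 DD/day.
Total K = 42 + 29 + 48 = 119 DD.
Total duration = 119 / 15.5 = 7.677 ≈ 7.7 days.

7.7 days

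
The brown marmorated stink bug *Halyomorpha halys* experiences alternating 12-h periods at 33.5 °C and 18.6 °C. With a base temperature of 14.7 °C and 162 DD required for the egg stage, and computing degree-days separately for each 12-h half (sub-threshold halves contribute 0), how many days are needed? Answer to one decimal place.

14.3 days

Day half: max(0, 33.5 − 14.7) × 0.5 = 18.8 × 0.5 = 9.40 DD.
Night half: max(0, 18.6 − 14.7) × 0.5 = 3.9 × 0.5 = 1.95 DD.
Per 24 h: 11.35 DD/day.
Duration = 162 / 11.35 = 14.273 ≈ 14.3 days.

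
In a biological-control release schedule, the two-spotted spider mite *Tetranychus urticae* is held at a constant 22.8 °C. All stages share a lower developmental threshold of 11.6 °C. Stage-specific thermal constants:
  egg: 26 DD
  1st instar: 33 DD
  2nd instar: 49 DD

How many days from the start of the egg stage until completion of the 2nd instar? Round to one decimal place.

Daily accumulation at 22.8 °C = 22.8 − 11.6 = 11.2 DD/day.
Total K = 26 + 33 + 49 = 108 DD.
Total duration = 108 / 11.2 = 9.643 ≈ 9.6 days.

9.6 days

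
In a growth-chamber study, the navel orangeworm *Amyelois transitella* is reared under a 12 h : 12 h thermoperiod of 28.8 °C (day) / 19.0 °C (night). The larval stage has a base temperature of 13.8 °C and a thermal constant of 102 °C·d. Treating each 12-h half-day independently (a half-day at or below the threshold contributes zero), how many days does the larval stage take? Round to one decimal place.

10.1 days

Day half: max(0, 28.8 − 13.8) × 0.5 = 15.0 × 0.5 = 7.50 DD.
Night half: max(0, 19.0 − 13.8) × 0.5 = 5.2 × 0.5 = 2.60 DD.
Per 24 h: 10.10 DD/day.
Duration = 102 / 10.10 = 10.099 ≈ 10.1 days.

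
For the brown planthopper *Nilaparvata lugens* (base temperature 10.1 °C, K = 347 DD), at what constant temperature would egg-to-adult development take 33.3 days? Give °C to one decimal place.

Required daily accumulation = 347 / 33.3 = 10.420 DD/day.
T = T_base + 10.420 = 10.1 + 10.420 = 20.520 ≈ 20.5 °C.

20.5 °C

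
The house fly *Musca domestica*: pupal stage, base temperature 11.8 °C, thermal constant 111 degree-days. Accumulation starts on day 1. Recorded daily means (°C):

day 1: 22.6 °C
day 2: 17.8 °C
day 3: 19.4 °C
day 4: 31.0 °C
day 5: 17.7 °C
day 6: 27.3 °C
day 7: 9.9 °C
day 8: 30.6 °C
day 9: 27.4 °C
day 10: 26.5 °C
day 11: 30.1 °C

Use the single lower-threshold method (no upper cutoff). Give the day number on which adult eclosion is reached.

Daily DD above 11.8 °C: 10.8, 6.0, 7.6, 19.2, 5.9, 15.5, 0.0, 18.8, 15.6, 14.7, 18.3.
Cumulative: 10.8, 16.8, 24.4, 43.6, 49.5, 65.0, 65.0, 83.8, 99.4, 114.1, 132.4.
The total first reaches 111 DD on day 10.

day 10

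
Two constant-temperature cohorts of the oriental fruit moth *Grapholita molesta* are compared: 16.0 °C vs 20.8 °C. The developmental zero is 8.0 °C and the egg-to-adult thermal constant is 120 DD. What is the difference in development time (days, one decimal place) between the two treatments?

At 16.0 °C: 120 / (16.0 − 8.0) = 120 / 8.0 = 15.000 d.
At 20.8 °C: 120 / (20.8 − 8.0) = 120 / 12.8 = 9.375 d.
Difference = |15.000 − 9.375| = 5.625 ≈ 5.6 days.

5.6 days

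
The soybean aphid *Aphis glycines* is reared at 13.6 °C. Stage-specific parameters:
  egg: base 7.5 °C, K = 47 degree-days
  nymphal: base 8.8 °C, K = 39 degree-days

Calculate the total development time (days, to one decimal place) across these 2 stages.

15.8 days

egg: 47 / (13.6 − 7.5) = 47 / 6.1 = 7.705 d.
nymphal: 39 / (13.6 − 8.8) = 39 / 4.8 = 8.125 d.
Sum = 15.830 ≈ 15.8 days.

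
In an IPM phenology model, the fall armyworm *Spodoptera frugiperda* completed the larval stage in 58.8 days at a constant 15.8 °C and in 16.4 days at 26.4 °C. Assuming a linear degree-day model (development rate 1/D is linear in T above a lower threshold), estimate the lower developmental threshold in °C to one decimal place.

11.7 °C

Equal thermal constants: D₁(T₁ − T_b) = D₂(T₂ − T_b).
58.8·(15.8 − T_b) = 16.4·(26.4 − T_b)
T_b = (58.8·15.8 − 16.4·26.4) / (58.8 − 16.4) = 496.08 / 42.4 = 11.700 °C ≈ 11.7 °C.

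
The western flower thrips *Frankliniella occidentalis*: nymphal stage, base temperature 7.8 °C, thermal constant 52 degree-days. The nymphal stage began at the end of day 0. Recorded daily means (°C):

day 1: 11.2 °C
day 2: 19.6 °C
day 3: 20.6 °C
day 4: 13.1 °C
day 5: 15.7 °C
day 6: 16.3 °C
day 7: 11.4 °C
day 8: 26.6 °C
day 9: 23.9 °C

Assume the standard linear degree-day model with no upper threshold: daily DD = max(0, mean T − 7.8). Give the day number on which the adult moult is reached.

Daily DD above 7.8 °C: 3.4, 11.8, 12.8, 5.3, 7.9, 8.5, 3.6, 18.8, 16.1.
Cumulative: 3.4, 15.2, 28.0, 33.3, 41.2, 49.7, 53.3, 72.1, 88.2.
The total first reaches 52 DD on day 7.

day 7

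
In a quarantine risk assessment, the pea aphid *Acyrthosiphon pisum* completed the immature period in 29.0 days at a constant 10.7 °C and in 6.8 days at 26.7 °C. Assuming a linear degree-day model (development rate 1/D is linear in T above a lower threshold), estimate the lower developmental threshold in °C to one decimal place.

Under the model K = D·(T − T_b), so D₁·(T₁ − T_b) = D₂·(T₂ − T_b).
29.0·(10.7 − T_b) = 6.8·(26.7 − T_b)
T_b = (29.0·10.7 − 6.8·26.7) / (29.0 − 6.8) = 128.74 / 22.2 = 5.799 °C ≈ 5.8 °C.

5.8 °C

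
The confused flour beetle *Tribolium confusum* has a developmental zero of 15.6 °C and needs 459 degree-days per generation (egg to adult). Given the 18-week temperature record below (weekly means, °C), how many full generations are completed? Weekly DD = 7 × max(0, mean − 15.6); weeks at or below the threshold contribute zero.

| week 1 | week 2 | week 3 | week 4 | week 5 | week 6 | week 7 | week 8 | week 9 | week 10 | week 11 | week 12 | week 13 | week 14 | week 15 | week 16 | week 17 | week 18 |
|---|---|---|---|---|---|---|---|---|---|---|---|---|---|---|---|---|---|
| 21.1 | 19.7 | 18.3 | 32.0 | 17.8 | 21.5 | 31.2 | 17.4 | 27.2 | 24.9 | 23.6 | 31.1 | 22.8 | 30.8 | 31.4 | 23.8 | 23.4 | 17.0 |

2 generations

Weekly DD (7 × max(0, T̄ − 15.6)): 38.5, 28.7, 18.9, 114.8, 15.4, 41.3, 109.2, 12.6, 81.2, 65.1, 56.0, 108.5, 50.4, 106.4, 110.6, 57.4, 54.6, 9.8.
Season total = 1079.4 DD.
Complete generations = ⌊1079.4 / 459⌋ = 2.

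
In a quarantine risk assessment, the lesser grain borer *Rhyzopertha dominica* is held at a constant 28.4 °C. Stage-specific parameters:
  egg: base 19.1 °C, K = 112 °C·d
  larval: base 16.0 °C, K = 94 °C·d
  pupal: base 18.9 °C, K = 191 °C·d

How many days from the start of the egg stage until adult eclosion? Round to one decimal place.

39.7 days

egg: 112 / (28.4 − 19.1) = 112 / 9.3 = 12.043 d.
larval: 94 / (28.4 − 16.0) = 94 / 12.4 = 7.581 d.
pupal: 191 / (28.4 − 18.9) = 191 / 9.5 = 20.105 d.
Sum = 39.729 ≈ 39.7 days.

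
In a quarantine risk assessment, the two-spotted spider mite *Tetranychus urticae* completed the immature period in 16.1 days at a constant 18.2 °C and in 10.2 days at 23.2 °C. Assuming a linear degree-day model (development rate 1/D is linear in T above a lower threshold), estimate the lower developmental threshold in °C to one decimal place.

9.6 °C

Equal thermal constants: D₁(T₁ − T_b) = D₂(T₂ − T_b).
16.1·(18.2 − T_b) = 10.2·(23.2 − T_b)
T_b = (16.1·18.2 − 10.2·23.2) / (16.1 − 10.2) = 56.38 / 5.9 = 9.556 °C ≈ 9.6 °C.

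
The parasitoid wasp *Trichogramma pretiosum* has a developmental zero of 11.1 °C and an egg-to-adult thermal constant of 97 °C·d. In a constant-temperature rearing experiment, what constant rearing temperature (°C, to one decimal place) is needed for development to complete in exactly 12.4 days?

18.9 °C

Required daily accumulation = 97 / 12.4 = 7.823 DD/day.
T = T_base + 7.823 = 11.1 + 7.823 = 18.923 ≈ 18.9 °C.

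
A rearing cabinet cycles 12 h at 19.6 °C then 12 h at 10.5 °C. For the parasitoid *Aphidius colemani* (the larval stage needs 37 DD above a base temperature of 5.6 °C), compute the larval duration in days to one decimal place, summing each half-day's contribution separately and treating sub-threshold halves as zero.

Day half: max(0, 19.6 − 5.6) × 0.5 = 14.0 × 0.5 = 7.00 DD.
Night half: max(0, 10.5 − 5.6) × 0.5 = 4.9 × 0.5 = 2.45 DD.
Per 24 h: 9.45 DD/day.
Duration = 37 / 9.45 = 3.915 ≈ 3.9 days.

3.9 days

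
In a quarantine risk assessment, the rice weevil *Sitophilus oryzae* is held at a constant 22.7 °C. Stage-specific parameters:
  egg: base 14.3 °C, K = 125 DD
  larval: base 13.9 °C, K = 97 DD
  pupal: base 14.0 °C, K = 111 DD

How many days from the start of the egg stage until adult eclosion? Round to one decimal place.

38.7 days

egg: 125 / (22.7 − 14.3) = 125 / 8.4 = 14.881 d.
larval: 97 / (22.7 − 13.9) = 97 / 8.8 = 11.023 d.
pupal: 111 / (22.7 − 14.0) = 111 / 8.7 = 12.759 d.
Sum = 38.662 ≈ 38.7 days.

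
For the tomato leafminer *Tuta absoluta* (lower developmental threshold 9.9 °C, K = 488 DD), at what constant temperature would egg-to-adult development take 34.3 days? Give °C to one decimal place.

24.1 °C

Required daily accumulation = 488 / 34.3 = 14.227 DD/day.
T = T_base + 14.227 = 9.9 + 14.227 = 24.127 ≈ 24.1 °C.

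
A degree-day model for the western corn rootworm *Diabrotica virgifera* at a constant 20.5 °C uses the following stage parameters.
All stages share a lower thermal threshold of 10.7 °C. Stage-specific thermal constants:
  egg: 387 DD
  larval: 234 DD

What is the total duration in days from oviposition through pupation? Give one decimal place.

63.4 days

Daily accumulation at 20.5 °C = 20.5 − 10.7 = 9.8 DD/day.
Total K = 387 + 234 = 621 DD.
Total duration = 621 / 9.8 = 63.367 ≈ 63.4 days.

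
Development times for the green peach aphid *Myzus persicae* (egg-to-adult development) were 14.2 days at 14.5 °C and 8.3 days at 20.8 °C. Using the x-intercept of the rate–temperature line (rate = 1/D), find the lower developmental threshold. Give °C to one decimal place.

5.6 °C

Under the model K = D·(T − T_b), so D₁·(T₁ − T_b) = D₂·(T₂ − T_b).
14.2·(14.5 − T_b) = 8.3·(20.8 − T_b)
T_b = (14.2·14.5 − 8.3·20.8) / (14.2 − 8.3) = 33.26 / 5.9 = 5.637 °C ≈ 5.6 °C.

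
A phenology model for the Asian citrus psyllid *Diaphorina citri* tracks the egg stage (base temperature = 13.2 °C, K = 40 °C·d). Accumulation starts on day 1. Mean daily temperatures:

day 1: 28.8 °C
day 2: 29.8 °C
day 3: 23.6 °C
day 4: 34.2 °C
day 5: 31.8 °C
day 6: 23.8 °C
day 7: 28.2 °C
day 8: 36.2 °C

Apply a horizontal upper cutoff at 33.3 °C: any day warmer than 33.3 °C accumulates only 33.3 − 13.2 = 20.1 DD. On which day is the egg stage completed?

day 3

Daily DD above 13.2 °C (capped at 20.1): 15.6, 16.6, 10.4, 20.1, 18.6, 10.6, 15.0, 20.1.
Cumulative: 15.6, 32.2, 42.6, 62.7, 81.3, 91.9, 106.9, 127.0.
The total first reaches 40 DD on day 3.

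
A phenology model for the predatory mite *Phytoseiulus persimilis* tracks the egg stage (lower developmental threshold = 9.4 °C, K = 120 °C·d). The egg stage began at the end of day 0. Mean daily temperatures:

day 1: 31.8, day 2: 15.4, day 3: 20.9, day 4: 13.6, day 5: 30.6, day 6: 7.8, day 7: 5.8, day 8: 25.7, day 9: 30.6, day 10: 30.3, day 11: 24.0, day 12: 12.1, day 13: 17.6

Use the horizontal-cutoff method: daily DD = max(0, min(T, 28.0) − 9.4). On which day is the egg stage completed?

Daily DD above 9.4 °C (capped at 18.6): 18.6, 6.0, 11.5, 4.2, 18.6, 0.0, 0.0, 16.3, 18.6, 18.6, 14.6, 2.7, 8.2.
Cumulative: 18.6, 24.6, 36.1, 40.3, 58.9, 58.9, 58.9, 75.2, 93.8, 112.4, 127.0, 129.7, 137.9.
The total first reaches 120 DD on day 11.

day 11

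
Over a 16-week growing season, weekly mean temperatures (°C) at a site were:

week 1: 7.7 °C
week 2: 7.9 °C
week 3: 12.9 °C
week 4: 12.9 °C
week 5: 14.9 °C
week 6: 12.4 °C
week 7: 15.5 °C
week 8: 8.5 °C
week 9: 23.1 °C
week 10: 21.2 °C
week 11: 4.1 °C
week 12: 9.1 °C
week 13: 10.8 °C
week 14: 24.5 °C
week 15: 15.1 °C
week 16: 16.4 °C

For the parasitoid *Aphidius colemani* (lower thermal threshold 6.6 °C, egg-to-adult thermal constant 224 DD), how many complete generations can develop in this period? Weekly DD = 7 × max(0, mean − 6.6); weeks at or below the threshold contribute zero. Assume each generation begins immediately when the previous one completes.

3 generations

Weekly DD (7 × max(0, T̄ − 6.6)): 7.7, 9.1, 44.1, 44.1, 58.1, 40.6, 62.3, 13.3, 115.5, 102.2, 0.0, 17.5, 29.4, 125.3, 59.5, 68.6.
Season total = 797.3 DD.
Complete generations = ⌊797.3 / 224⌋ = 3.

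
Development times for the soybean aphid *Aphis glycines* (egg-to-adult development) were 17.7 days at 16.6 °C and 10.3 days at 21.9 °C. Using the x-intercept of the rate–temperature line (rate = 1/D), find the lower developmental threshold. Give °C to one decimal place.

9.2 °C

Linear rate model ⇒ the product D·(T − T_b) is constant across temperatures.
17.7·(16.6 − T_b) = 10.3·(21.9 − T_b)
T_b = (17.7·16.6 − 10.3·21.9) / (17.7 − 10.3) = 68.25 / 7.4 = 9.223 °C ≈ 9.2 °C.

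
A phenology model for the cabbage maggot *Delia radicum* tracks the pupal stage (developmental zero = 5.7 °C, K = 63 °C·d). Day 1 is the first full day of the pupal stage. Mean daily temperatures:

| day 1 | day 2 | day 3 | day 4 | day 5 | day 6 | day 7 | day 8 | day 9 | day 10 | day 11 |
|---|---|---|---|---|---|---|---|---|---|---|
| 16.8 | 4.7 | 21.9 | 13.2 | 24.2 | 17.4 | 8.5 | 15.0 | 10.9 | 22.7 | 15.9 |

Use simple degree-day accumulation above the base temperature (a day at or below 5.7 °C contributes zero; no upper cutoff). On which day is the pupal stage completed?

day 6

Daily DD above 5.7 °C: 11.1, 0.0, 16.2, 7.5, 18.5, 11.7, 2.8, 9.3, 5.2, 17.0, 10.2.
Cumulative: 11.1, 11.1, 27.3, 34.8, 53.3, 65.0, 67.8, 77.1, 82.3, 99.3, 109.5.
The total first reaches 63 DD on day 6.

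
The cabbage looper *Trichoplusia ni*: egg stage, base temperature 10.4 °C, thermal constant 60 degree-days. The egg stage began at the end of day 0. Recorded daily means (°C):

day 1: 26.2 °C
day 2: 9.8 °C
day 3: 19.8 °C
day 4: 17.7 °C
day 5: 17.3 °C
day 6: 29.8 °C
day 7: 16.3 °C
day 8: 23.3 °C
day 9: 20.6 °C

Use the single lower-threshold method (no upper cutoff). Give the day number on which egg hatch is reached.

Daily DD above 10.4 °C: 15.8, 0.0, 9.4, 7.3, 6.9, 19.4, 5.9, 12.9, 10.2.
Cumulative: 15.8, 15.8, 25.2, 32.5, 39.4, 58.8, 64.7, 77.6, 87.8.
The total first reaches 60 DD on day 7.

day 7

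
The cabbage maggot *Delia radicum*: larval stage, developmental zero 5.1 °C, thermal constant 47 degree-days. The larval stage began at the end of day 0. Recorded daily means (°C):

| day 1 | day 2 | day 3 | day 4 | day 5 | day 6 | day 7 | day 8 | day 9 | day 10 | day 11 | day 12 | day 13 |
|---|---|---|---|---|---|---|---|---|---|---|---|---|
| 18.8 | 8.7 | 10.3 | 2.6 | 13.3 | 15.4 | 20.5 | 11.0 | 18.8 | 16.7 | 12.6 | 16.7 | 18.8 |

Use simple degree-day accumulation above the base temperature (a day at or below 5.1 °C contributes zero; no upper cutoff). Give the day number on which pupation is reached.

Daily DD above 5.1 °C: 13.7, 3.6, 5.2, 0.0, 8.2, 10.3, 15.4, 5.9, 13.7, 11.6, 7.5, 11.6, 13.7.
Cumulative: 13.7, 17.3, 22.5, 22.5, 30.7, 41.0, 56.4, 62.3, 76.0, 87.6, 95.1, 106.7, 120.4.
The total first reaches 47 DD on day 7.

day 7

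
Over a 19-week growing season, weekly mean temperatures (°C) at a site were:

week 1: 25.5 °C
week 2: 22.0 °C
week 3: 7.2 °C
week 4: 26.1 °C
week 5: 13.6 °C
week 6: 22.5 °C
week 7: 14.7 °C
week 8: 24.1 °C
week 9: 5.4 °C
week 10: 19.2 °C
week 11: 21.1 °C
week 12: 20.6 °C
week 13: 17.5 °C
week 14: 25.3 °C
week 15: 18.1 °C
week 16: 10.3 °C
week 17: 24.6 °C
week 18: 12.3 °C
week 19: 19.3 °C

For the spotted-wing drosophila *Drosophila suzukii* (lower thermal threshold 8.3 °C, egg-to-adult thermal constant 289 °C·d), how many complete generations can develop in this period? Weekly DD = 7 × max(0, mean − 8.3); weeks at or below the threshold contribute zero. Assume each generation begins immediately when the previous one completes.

4 generations

Weekly DD (7 × max(0, T̄ − 8.3)): 120.4, 95.9, 0.0, 124.6, 37.1, 99.4, 44.8, 110.6, 0.0, 76.3, 89.6, 86.1, 64.4, 119.0, 68.6, 14.0, 114.1, 28.0, 77.0.
Season total = 1369.9 DD.
Complete generations = ⌊1369.9 / 289⌋ = 4.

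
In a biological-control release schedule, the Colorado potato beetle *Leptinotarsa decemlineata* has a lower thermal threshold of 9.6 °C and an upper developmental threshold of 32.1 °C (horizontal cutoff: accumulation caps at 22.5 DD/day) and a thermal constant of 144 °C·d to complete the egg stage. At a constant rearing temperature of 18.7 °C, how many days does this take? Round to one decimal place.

15.8 days

Daily accumulation = 18.7 − 9.6 = 9.1 DD/day.
Duration = 144 / 9.1 = 15.824 ≈ 15.8 days.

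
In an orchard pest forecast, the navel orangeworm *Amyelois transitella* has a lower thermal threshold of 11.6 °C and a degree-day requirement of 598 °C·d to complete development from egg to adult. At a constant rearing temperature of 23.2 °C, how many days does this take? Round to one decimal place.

Daily accumulation = 23.2 − 11.6 = 11.6 DD/day.
Duration = 598 / 11.6 = 51.552 ≈ 51.6 days.

51.6 days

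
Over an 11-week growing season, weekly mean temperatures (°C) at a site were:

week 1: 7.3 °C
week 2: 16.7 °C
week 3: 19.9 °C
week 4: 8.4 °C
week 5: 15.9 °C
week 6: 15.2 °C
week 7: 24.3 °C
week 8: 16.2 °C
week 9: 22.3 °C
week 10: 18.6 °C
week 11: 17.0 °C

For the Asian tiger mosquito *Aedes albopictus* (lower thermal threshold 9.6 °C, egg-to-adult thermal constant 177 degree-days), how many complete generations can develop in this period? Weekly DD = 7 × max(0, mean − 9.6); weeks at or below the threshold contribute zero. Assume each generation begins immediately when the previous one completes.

3 generations

Weekly DD (7 × max(0, T̄ − 9.6)): 0.0, 49.7, 72.1, 0.0, 44.1, 39.2, 102.9, 46.2, 88.9, 63.0, 51.8.
Season total = 557.9 DD.
Complete generations = ⌊557.9 / 177⌋ = 3.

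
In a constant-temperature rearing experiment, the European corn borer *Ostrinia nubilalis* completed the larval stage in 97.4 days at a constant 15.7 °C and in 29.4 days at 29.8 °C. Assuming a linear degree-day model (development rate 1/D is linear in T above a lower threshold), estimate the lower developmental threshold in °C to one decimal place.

Under the model K = D·(T − T_b), so D₁·(T₁ − T_b) = D₂·(T₂ − T_b).
97.4·(15.7 − T_b) = 29.4·(29.8 − T_b)
T_b = (97.4·15.7 − 29.4·29.8) / (97.4 − 29.4) = 653.06 / 68.0 = 9.604 °C ≈ 9.6 °C.

9.6 °C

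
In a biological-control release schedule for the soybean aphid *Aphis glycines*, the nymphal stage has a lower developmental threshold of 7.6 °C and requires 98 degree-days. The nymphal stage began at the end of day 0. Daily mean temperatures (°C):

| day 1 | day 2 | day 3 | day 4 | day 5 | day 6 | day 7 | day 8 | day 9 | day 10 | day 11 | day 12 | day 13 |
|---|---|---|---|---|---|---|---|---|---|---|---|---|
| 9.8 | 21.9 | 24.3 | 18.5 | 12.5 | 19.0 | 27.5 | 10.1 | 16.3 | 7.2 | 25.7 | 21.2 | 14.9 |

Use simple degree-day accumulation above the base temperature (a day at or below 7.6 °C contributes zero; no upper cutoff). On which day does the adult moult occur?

day 11

Daily DD above 7.6 °C: 2.2, 14.3, 16.7, 10.9, 4.9, 11.4, 19.9, 2.5, 8.7, 0.0, 18.1, 13.6, 7.3.
Cumulative: 2.2, 16.5, 33.2, 44.1, 49.0, 60.4, 80.3, 82.8, 91.5, 91.5, 109.6, 123.2, 130.5.
The total first reaches 98 DD on day 11.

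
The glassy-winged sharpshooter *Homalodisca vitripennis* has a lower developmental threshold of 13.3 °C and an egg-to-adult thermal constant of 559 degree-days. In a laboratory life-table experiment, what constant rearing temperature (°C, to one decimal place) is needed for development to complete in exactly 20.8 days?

40.2 °C

Required daily accumulation = 559 / 20.8 = 26.875 DD/day.
T = T_base + 26.875 = 13.3 + 26.875 = 40.175 ≈ 40.2 °C.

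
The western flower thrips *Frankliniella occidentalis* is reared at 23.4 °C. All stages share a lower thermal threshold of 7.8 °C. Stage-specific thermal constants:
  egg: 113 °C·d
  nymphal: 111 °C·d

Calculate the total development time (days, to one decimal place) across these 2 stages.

14.4 days

Daily accumulation at 23.4 °C = 23.4 − 7.8 = 15.6 DD/day.
Total K = 113 + 111 = 224 DD.
Total duration = 224 / 15.6 = 14.359 ≈ 14.4 days.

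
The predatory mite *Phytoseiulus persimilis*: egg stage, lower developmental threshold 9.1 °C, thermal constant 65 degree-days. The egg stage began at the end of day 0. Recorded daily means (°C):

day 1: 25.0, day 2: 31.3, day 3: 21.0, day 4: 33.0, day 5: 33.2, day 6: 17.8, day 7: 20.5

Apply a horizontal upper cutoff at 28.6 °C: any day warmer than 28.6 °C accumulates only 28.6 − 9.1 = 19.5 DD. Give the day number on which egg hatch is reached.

day 4

Daily DD above 9.1 °C (capped at 19.5): 15.9, 19.5, 11.9, 19.5, 19.5, 8.7, 11.4.
Cumulative: 15.9, 35.4, 47.3, 66.8, 86.3, 95.0, 106.4.
The total first reaches 65 DD on day 4.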